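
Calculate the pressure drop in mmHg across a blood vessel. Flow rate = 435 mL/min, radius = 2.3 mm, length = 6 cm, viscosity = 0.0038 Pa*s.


dP = 8*mu*L*Q / (pi*r^4)
Q = 435 mL/min = 7.25e-06 m^3/s
dP = 150.419 Pa = 150.419 / 133.322 mmHg = 1.128 mmHg


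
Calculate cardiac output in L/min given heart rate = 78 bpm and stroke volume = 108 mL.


CO = HR * SV
CO = 78 * 108 / 1000
CO = 8.424 L/min


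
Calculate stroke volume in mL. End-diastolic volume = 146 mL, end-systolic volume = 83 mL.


SV = EDV - ESV
SV = 146 - 83
SV = 63 mL


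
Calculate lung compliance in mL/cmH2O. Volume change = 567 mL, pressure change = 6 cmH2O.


C = dV / dP
C = 567 / 6
C = 94.5 mL/cmH2O


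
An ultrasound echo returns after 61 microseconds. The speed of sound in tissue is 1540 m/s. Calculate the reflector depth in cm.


depth = c * t / 2
t = 61 us = 6.1000e-05 s
depth = 1540 * 6.1000e-05 / 2
depth = 0.04697 m = 4.697 cm


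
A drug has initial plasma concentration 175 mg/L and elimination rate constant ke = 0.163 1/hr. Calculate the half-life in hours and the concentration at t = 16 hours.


t_half = ln(2) / ke = 0.693147 / 0.163 = 4.252 hr
C(t) = C0 * exp(-ke*t) = 175 * exp(-0.163*16)
C(16) = 12.89 mg/L


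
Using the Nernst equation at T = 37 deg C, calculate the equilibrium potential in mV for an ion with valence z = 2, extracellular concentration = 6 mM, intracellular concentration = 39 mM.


E = (RT/(zF)) * ln(C_out/C_in)
T = 37 + 273.15 = 310.15 K
E = (8.314 * 310.15 / (2 * 96485)) * ln(6/39)
E = -25.01 mV


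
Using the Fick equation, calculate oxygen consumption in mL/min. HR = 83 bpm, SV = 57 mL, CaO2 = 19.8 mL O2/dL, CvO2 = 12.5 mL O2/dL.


CO = HR*SV = 83*57/1000 = 4.731 L/min
a-v O2 diff = 19.8 - 12.5 = 7.3 mL/dL
VO2 = CO * (CaO2-CvO2) * 10 dL/L
VO2 = 4.731 * 7.3 * 10
VO2 = 345.4 mL/min


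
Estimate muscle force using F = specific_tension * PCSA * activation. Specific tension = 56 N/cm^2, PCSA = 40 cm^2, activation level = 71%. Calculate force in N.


F = sigma * PCSA * activation
F = 56 * 40 * 0.71
F = 1590 N


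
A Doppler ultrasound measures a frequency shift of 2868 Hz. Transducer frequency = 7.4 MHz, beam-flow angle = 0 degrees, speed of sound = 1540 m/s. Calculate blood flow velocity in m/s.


v = fd * c / (2 * f0 * cos(theta))
v = 2868 * 1540 / (2 * 7.4000e+06 * cos(0))
v = 0.2984 m/s


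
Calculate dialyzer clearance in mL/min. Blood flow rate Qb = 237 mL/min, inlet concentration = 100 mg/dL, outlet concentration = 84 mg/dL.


K = Qb * (Cb_in - Cb_out) / Cb_in
K = 237 * (100 - 84) / 100
K = 37.92 mL/min


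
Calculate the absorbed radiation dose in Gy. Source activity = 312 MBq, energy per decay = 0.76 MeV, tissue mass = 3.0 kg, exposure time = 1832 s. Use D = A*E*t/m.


A = 312 MBq = 3.1200e+08 Bq
E = 0.76 MeV = 1.21752e-13 J
D = A*E*t/m = 3.1200e+08*1.21752e-13*1832/3.0
D = 0.0232 Gy


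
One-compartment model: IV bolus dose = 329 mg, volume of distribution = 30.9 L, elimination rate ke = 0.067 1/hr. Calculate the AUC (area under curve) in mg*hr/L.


C0 = Dose/Vd = 329/30.9 = 10.6472 mg/L
AUC = C0/ke = 10.6472/0.067
AUC = 158.9 mg*hr/L


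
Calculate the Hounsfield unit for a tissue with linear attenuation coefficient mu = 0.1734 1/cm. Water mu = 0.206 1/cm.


HU = ((mu_tissue - mu_water) / mu_water) * 1000
HU = ((0.1734 - 0.206) / 0.206) * 1000
HU = -158.3


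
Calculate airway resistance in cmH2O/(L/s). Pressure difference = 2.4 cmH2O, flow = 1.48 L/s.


R = dP / flow
R = 2.4 / 1.48
R = 1.622 cmH2O/(L/s)


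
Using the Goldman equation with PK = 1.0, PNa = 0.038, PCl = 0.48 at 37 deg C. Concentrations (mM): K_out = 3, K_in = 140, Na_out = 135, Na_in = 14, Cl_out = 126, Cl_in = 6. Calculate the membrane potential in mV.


Vm = (RT/F)*ln((PK*Ko + PNa*Nao + PCl*Cli)/(PK*Ki + PNa*Nai + PCl*Clo))
Numer = 11.01, Denom = 201.012
Vm = -77.63 mV


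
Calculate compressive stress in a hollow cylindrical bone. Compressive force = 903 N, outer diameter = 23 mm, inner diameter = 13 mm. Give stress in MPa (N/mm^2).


A = pi*(r_o^2 - r_i^2)
r_o = 11.5 mm, r_i = 6.5 mm
A = 282.743 mm^2
sigma = F/A = 903 / 282.743
sigma = 3.194 MPa


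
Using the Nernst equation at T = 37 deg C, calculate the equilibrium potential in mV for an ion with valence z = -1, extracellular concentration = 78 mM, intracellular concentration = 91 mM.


E = (RT/(zF)) * ln(C_out/C_in)
T = 37 + 273.15 = 310.15 K
E = (8.314 * 310.15 / (-1 * 96485)) * ln(78/91)
E = 4.12 mV


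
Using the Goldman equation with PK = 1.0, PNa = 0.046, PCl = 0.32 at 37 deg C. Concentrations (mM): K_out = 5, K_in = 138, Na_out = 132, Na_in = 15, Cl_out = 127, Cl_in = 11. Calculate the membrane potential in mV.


Vm = (RT/F)*ln((PK*Ko + PNa*Nao + PCl*Cli)/(PK*Ki + PNa*Nai + PCl*Clo))
Numer = 14.592, Denom = 179.33
Vm = -67.05 mV


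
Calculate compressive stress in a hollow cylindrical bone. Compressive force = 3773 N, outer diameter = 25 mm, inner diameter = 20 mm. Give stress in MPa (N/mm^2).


A = pi*(r_o^2 - r_i^2)
r_o = 12.5 mm, r_i = 10 mm
A = 176.715 mm^2
sigma = F/A = 3773 / 176.715
sigma = 21.35 MPa


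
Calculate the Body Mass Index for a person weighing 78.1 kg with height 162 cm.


BMI = weight / height^2
height = 162 cm = 1.62 m
BMI = 78.1 / 1.62^2
BMI = 29.76 kg/m^2


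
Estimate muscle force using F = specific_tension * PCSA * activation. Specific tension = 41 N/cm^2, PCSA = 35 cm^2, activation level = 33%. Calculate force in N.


F = sigma * PCSA * activation
F = 41 * 35 * 0.33
F = 473.6 N


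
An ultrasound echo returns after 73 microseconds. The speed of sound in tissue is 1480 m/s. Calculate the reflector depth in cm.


depth = c * t / 2
t = 73 us = 7.3000e-05 s
depth = 1480 * 7.3000e-05 / 2
depth = 0.05402 m = 5.402 cm


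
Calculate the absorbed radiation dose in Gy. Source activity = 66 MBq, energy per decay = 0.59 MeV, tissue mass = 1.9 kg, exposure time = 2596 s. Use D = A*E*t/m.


A = 66 MBq = 6.6000e+07 Bq
E = 0.59 MeV = 9.4518e-14 J
D = A*E*t/m = 6.6000e+07*9.4518e-14*2596/1.9
D = 0.008523 Gy


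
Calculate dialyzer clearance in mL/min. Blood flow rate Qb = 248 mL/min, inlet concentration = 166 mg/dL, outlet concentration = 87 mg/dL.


K = Qb * (Cb_in - Cb_out) / Cb_in
K = 248 * (166 - 87) / 166
K = 118 mL/min


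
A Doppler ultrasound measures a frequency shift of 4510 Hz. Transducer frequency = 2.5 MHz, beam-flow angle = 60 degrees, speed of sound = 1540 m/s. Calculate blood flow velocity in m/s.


v = fd * c / (2 * f0 * cos(theta))
v = 4510 * 1540 / (2 * 2.5000e+06 * cos(60))
v = 2.778 m/s


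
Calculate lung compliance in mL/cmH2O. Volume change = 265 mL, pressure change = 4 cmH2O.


C = dV / dP
C = 265 / 4
C = 66.25 mL/cmH2O


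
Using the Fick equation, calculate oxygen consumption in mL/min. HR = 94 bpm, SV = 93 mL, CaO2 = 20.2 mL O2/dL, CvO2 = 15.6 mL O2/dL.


CO = HR*SV = 94*93/1000 = 8.742 L/min
a-v O2 diff = 20.2 - 15.6 = 4.6 mL/dL
VO2 = CO * (CaO2-CvO2) * 10 dL/L
VO2 = 8.742 * 4.6 * 10
VO2 = 402.1 mL/min


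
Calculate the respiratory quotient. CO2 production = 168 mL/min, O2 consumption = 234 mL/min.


RQ = VCO2 / VO2
RQ = 168 / 234
RQ = 0.7179


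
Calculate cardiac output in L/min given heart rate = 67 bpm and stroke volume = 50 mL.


CO = HR * SV
CO = 67 * 50 / 1000
CO = 3.35 L/min


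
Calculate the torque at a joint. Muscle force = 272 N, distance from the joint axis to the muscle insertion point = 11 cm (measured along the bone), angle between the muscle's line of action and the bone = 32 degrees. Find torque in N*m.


Torque = F * d * sin(theta)   (moment arm = d*sin(theta))
d = 11 cm = 0.11 m
Torque = 272 * 0.11 * sin(32)
Torque = 15.86 N*m


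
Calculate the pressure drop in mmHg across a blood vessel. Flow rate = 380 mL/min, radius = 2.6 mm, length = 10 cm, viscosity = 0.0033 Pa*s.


dP = 8*mu*L*Q / (pi*r^4)
Q = 380 mL/min = 6.33333e-06 m^3/s
dP = 116.464 Pa = 116.464 / 133.322 mmHg = 0.8736 mmHg


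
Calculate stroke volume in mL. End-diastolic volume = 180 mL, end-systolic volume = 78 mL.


SV = EDV - ESV
SV = 180 - 78
SV = 102 mL


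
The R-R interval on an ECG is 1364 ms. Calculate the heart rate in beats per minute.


HR = 60 / RR_interval(s)
RR = 1364 ms = 1.364 s
HR = 60 / 1.364 = 43.99 bpm


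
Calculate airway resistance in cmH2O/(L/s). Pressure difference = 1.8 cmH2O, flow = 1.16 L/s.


R = dP / flow
R = 1.8 / 1.16
R = 1.552 cmH2O/(L/s)


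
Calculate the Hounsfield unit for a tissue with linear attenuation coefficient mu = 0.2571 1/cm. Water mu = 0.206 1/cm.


HU = ((mu_tissue - mu_water) / mu_water) * 1000
HU = ((0.2571 - 0.206) / 0.206) * 1000
HU = 248.1


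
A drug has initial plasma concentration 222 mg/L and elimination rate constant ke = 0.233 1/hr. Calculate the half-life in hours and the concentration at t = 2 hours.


t_half = ln(2) / ke = 0.693147 / 0.233 = 2.975 hr
C(t) = C0 * exp(-ke*t) = 222 * exp(-0.233*2)
C(2) = 139.3 mg/L


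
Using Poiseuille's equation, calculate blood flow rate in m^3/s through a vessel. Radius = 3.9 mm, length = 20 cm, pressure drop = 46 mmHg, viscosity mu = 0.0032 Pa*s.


Q = pi*r^4*dP / (8*mu*L)
r = 0.0039 m, L = 0.2 m
dP = 46 mmHg = 6132.812 Pa
Q = 8.7056e-04 m^3/s


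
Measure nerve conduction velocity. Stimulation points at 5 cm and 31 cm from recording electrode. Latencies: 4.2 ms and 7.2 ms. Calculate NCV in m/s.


Distance = (31 - 5) / 100 = 0.26 m
dt = (7.2 - 4.2) / 1000 = 0.003 s
NCV = dist / dt = 86.67 m/s


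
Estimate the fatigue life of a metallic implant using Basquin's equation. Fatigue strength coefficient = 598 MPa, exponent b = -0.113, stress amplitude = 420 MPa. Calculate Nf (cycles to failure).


sigma_a = sigma_f' * (2Nf)^b
2Nf = (sigma_a/sigma_f')^(1/b)
2Nf = (420/598)^(1/-0.113)
2Nf = 22.802442
Nf = 11.4


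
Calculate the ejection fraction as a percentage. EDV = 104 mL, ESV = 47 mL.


SV = EDV - ESV = 104 - 47 = 57 mL
EF = SV/EDV * 100 = 57/104 * 100
EF = 54.81%


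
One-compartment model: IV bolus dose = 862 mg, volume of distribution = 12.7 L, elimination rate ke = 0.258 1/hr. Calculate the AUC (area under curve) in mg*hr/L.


C0 = Dose/Vd = 862/12.7 = 67.874 mg/L
AUC = C0/ke = 67.874/0.258
AUC = 263.1 mg*hr/L


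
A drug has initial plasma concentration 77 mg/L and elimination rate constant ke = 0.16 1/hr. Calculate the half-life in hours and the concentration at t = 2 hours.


t_half = ln(2) / ke = 0.693147 / 0.16 = 4.332 hr
C(t) = C0 * exp(-ke*t) = 77 * exp(-0.16*2)
C(2) = 55.91 mg/L


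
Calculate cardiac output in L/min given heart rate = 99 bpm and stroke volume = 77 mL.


CO = HR * SV
CO = 99 * 77 / 1000
CO = 7.623 L/min


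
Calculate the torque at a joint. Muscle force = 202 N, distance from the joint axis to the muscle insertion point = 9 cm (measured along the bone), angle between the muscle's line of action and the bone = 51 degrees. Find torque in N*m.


Torque = F * d * sin(theta)   (moment arm = d*sin(theta))
d = 9 cm = 0.09 m
Torque = 202 * 0.09 * sin(51)
Torque = 14.13 N*m


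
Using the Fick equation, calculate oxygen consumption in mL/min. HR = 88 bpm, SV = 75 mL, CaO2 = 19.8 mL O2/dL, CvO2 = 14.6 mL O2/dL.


CO = HR*SV = 88*75/1000 = 6.6 L/min
a-v O2 diff = 19.8 - 14.6 = 5.2 mL/dL
VO2 = CO * (CaO2-CvO2) * 10 dL/L
VO2 = 6.6 * 5.2 * 10
VO2 = 343.2 mL/min


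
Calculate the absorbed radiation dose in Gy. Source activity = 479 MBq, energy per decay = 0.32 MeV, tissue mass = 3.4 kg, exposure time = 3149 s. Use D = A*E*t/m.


A = 479 MBq = 4.7900e+08 Bq
E = 0.32 MeV = 5.1264e-14 J
D = A*E*t/m = 4.7900e+08*5.1264e-14*3149/3.4
D = 0.02274 Gy


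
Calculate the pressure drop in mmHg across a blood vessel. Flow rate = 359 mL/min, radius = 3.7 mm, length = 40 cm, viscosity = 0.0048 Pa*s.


dP = 8*mu*L*Q / (pi*r^4)
Q = 359 mL/min = 5.98333e-06 m^3/s
dP = 156.091 Pa = 156.091 / 133.322 mmHg = 1.171 mmHg


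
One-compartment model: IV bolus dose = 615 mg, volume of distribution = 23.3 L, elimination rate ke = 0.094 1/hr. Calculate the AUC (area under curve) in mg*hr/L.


C0 = Dose/Vd = 615/23.3 = 26.3948 mg/L
AUC = C0/ke = 26.3948/0.094
AUC = 280.8 mg*hr/L


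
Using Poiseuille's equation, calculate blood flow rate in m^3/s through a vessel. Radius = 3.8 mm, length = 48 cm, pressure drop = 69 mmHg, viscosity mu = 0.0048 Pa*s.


Q = pi*r^4*dP / (8*mu*L)
r = 0.0038 m, L = 0.48 m
dP = 69 mmHg = 9199.218 Pa
Q = 3.2694e-04 m^3/s


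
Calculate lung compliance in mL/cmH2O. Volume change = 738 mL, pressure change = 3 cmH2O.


C = dV / dP
C = 738 / 3
C = 246 mL/cmH2O


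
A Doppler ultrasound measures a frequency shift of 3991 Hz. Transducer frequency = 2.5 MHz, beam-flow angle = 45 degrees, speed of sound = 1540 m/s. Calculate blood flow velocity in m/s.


v = fd * c / (2 * f0 * cos(theta))
v = 3991 * 1540 / (2 * 2.5000e+06 * cos(45))
v = 1.738 m/s


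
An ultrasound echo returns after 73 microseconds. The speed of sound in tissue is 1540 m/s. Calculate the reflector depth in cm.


depth = c * t / 2
t = 73 us = 7.3000e-05 s
depth = 1540 * 7.3000e-05 / 2
depth = 0.05621 m = 5.621 cm


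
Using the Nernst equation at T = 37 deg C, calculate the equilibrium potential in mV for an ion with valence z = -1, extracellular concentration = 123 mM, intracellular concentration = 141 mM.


E = (RT/(zF)) * ln(C_out/C_in)
T = 37 + 273.15 = 310.15 K
E = (8.314 * 310.15 / (-1 * 96485)) * ln(123/141)
E = 3.65 mV


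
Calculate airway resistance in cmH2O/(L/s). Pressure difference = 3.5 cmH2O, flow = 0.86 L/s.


R = dP / flow
R = 3.5 / 0.86
R = 4.07 cmH2O/(L/s)


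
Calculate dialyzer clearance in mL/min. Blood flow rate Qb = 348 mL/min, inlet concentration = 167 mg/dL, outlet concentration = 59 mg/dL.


K = Qb * (Cb_in - Cb_out) / Cb_in
K = 348 * (167 - 59) / 167
K = 225.1 mL/min


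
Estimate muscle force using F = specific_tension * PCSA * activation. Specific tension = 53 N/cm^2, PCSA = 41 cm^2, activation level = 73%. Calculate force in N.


F = sigma * PCSA * activation
F = 53 * 41 * 0.73
F = 1586 N


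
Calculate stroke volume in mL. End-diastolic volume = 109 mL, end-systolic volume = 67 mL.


SV = EDV - ESV
SV = 109 - 67
SV = 42 mL


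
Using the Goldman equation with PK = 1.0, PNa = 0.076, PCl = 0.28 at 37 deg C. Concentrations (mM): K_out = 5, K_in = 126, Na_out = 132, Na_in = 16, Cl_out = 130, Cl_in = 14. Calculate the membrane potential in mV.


Vm = (RT/F)*ln((PK*Ko + PNa*Nao + PCl*Cli)/(PK*Ki + PNa*Nai + PCl*Clo))
Numer = 18.952, Denom = 163.616
Vm = -57.61 mV


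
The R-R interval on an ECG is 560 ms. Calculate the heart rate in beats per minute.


HR = 60 / RR_interval(s)
RR = 560 ms = 0.56 s
HR = 60 / 0.56 = 107.1 bpm


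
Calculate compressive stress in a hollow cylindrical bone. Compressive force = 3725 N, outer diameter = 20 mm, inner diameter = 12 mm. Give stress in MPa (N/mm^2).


A = pi*(r_o^2 - r_i^2)
r_o = 10 mm, r_i = 6 mm
A = 201.062 mm^2
sigma = F/A = 3725 / 201.062
sigma = 18.53 MPa


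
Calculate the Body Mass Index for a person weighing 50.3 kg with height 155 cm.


BMI = weight / height^2
height = 155 cm = 1.55 m
BMI = 50.3 / 1.55^2
BMI = 20.94 kg/m^2


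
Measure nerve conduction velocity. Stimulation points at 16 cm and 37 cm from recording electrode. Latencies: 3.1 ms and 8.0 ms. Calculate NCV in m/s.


Distance = (37 - 16) / 100 = 0.21 m
dt = (8.0 - 3.1) / 1000 = 0.0049 s
NCV = dist / dt = 42.86 m/s


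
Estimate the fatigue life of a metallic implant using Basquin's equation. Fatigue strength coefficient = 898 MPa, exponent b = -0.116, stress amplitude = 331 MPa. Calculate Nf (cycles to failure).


sigma_a = sigma_f' * (2Nf)^b
2Nf = (sigma_a/sigma_f')^(1/b)
2Nf = (331/898)^(1/-0.116)
2Nf = 5452.8512
Nf = 2726


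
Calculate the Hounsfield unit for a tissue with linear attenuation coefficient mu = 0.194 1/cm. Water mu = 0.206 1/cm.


HU = ((mu_tissue - mu_water) / mu_water) * 1000
HU = ((0.194 - 0.206) / 0.206) * 1000
HU = -58.25


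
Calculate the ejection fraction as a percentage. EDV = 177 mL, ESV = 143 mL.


SV = EDV - ESV = 177 - 143 = 34 mL
EF = SV/EDV * 100 = 34/177 * 100
EF = 19.21%


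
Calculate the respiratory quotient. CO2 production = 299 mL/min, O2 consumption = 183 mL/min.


RQ = VCO2 / VO2
RQ = 299 / 183
RQ = 1.634


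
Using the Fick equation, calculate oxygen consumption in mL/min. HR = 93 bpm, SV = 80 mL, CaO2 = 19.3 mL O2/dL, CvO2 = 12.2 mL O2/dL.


CO = HR*SV = 93*80/1000 = 7.44 L/min
a-v O2 diff = 19.3 - 12.2 = 7.1 mL/dL
VO2 = CO * (CaO2-CvO2) * 10 dL/L
VO2 = 7.44 * 7.1 * 10
VO2 = 528.2 mL/min


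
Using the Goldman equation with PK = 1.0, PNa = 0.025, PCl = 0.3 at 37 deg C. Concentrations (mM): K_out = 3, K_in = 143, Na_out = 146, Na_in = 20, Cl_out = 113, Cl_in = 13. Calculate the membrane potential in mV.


Vm = (RT/F)*ln((PK*Ko + PNa*Nao + PCl*Cli)/(PK*Ki + PNa*Nai + PCl*Clo))
Numer = 10.55, Denom = 177.4
Vm = -75.43 mV


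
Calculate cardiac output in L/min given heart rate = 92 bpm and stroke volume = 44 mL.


CO = HR * SV
CO = 92 * 44 / 1000
CO = 4.048 L/min


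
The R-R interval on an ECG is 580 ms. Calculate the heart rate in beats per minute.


HR = 60 / RR_interval(s)
RR = 580 ms = 0.58 s
HR = 60 / 0.58 = 103.4 bpm


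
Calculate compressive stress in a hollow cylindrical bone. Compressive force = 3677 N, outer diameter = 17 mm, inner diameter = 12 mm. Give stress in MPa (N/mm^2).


A = pi*(r_o^2 - r_i^2)
r_o = 8.5 mm, r_i = 6 mm
A = 113.883 mm^2
sigma = F/A = 3677 / 113.883
sigma = 32.29 MPa


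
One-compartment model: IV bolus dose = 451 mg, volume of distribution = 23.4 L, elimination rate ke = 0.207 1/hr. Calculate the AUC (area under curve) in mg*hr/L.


C0 = Dose/Vd = 451/23.4 = 19.2735 mg/L
AUC = C0/ke = 19.2735/0.207
AUC = 93.11 mg*hr/L


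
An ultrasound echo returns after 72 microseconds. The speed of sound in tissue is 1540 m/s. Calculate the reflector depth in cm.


depth = c * t / 2
t = 72 us = 7.2000e-05 s
depth = 1540 * 7.2000e-05 / 2
depth = 0.05544 m = 5.544 cm


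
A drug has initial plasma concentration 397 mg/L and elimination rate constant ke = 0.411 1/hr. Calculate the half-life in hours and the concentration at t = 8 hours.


t_half = ln(2) / ke = 0.693147 / 0.411 = 1.686 hr
C(t) = C0 * exp(-ke*t) = 397 * exp(-0.411*8)
C(8) = 14.82 mg/L


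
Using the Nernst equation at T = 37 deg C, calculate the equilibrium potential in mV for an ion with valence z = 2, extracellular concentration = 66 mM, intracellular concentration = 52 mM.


E = (RT/(zF)) * ln(C_out/C_in)
T = 37 + 273.15 = 310.15 K
E = (8.314 * 310.15 / (2 * 96485)) * ln(66/52)
E = 3.186 mV


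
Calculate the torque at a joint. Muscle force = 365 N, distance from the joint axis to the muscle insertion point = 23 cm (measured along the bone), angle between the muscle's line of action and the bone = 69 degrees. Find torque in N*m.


Torque = F * d * sin(theta)   (moment arm = d*sin(theta))
d = 23 cm = 0.23 m
Torque = 365 * 0.23 * sin(69)
Torque = 78.37 N*m


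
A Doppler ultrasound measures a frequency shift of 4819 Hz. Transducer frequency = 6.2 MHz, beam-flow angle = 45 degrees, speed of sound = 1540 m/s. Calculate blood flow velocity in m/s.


v = fd * c / (2 * f0 * cos(theta))
v = 4819 * 1540 / (2 * 6.2000e+06 * cos(45))
v = 0.8464 m/s


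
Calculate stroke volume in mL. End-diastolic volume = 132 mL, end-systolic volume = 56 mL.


SV = EDV - ESV
SV = 132 - 56
SV = 76 mL


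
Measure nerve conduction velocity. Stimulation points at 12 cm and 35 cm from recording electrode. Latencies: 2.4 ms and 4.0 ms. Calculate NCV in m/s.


Distance = (35 - 12) / 100 = 0.23 m
dt = (4.0 - 2.4) / 1000 = 0.0016 s
NCV = dist / dt = 143.8 m/s


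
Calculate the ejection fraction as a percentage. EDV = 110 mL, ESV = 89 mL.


SV = EDV - ESV = 110 - 89 = 21 mL
EF = SV/EDV * 100 = 21/110 * 100
EF = 19.09%


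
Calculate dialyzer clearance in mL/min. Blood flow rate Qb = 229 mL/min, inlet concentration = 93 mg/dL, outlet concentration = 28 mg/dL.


K = Qb * (Cb_in - Cb_out) / Cb_in
K = 229 * (93 - 28) / 93
K = 160.1 mL/min


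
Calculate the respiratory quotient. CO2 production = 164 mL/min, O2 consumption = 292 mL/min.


RQ = VCO2 / VO2
RQ = 164 / 292
RQ = 0.5616


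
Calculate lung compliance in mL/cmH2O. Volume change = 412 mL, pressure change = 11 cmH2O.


C = dV / dP
C = 412 / 11
C = 37.45 mL/cmH2O


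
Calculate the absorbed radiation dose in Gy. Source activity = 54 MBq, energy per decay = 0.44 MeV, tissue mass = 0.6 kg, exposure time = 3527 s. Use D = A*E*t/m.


A = 54 MBq = 5.4000e+07 Bq
E = 0.44 MeV = 7.0488e-14 J
D = A*E*t/m = 5.4000e+07*7.0488e-14*3527/0.6
D = 0.02238 Gy


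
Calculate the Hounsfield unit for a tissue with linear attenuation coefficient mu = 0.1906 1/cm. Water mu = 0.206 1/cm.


HU = ((mu_tissue - mu_water) / mu_water) * 1000
HU = ((0.1906 - 0.206) / 0.206) * 1000
HU = -74.76


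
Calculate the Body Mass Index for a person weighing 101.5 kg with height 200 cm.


BMI = weight / height^2
height = 200 cm = 2 m
BMI = 101.5 / 2^2
BMI = 25.38 kg/m^2


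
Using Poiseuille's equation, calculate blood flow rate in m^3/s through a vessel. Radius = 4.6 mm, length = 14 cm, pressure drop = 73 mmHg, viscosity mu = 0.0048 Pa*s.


Q = pi*r^4*dP / (8*mu*L)
r = 0.0046 m, L = 0.14 m
dP = 73 mmHg = 9732.506 Pa
Q = 0.002547 m^3/s


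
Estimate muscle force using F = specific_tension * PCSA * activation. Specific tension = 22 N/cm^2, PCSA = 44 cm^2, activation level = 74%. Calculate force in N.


F = sigma * PCSA * activation
F = 22 * 44 * 0.74
F = 716.3 N


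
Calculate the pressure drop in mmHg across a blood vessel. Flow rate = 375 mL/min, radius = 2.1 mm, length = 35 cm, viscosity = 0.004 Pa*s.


dP = 8*mu*L*Q / (pi*r^4)
Q = 375 mL/min = 6.25e-06 m^3/s
dP = 1145.7 Pa = 1145.7 / 133.322 mmHg = 8.593 mmHg


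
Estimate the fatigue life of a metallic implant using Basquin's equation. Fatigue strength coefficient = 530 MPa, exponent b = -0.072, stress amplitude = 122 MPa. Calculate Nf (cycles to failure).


sigma_a = sigma_f' * (2Nf)^b
2Nf = (sigma_a/sigma_f')^(1/b)
2Nf = (122/530)^(1/-0.072)
2Nf = 7.243442e+08
Nf = 3.6217e+08


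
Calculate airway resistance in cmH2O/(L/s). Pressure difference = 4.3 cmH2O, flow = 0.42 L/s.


R = dP / flow
R = 4.3 / 0.42
R = 10.24 cmH2O/(L/s)


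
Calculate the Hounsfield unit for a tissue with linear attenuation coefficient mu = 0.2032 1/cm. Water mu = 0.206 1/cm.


HU = ((mu_tissue - mu_water) / mu_water) * 1000
HU = ((0.2032 - 0.206) / 0.206) * 1000
HU = -13.59


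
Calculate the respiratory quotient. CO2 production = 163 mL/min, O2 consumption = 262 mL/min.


RQ = VCO2 / VO2
RQ = 163 / 262
RQ = 0.6221


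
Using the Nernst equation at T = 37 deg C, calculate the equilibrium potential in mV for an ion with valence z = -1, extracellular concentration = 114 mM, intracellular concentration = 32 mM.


E = (RT/(zF)) * ln(C_out/C_in)
T = 37 + 273.15 = 310.15 K
E = (8.314 * 310.15 / (-1 * 96485)) * ln(114/32)
E = -33.95 mV


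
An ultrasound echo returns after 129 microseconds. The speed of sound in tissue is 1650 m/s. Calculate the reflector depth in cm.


depth = c * t / 2
t = 129 us = 1.2900e-04 s
depth = 1650 * 1.2900e-04 / 2
depth = 0.106425 m = 10.6425 cm


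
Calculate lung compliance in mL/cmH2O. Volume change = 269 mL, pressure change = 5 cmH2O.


C = dV / dP
C = 269 / 5
C = 53.8 mL/cmH2O


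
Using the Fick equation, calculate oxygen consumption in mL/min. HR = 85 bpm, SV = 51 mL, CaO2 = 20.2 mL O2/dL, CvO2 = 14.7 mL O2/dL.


CO = HR*SV = 85*51/1000 = 4.335 L/min
a-v O2 diff = 20.2 - 14.7 = 5.5 mL/dL
VO2 = CO * (CaO2-CvO2) * 10 dL/L
VO2 = 4.335 * 5.5 * 10
VO2 = 238.4 mL/min


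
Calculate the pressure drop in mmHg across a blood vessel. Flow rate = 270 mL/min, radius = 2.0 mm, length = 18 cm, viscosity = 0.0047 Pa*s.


dP = 8*mu*L*Q / (pi*r^4)
Q = 270 mL/min = 4.5e-06 m^3/s
dP = 605.903 Pa = 605.903 / 133.322 mmHg = 4.545 mmHg


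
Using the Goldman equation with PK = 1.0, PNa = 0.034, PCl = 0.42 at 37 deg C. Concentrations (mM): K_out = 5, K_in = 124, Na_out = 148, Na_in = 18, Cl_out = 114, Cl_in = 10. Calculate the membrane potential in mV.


Vm = (RT/F)*ln((PK*Ko + PNa*Nao + PCl*Cli)/(PK*Ki + PNa*Nai + PCl*Clo))
Numer = 14.232, Denom = 172.492
Vm = -66.68 mV


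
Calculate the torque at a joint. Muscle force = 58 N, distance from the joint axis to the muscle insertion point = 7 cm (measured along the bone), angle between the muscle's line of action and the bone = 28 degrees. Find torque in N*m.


Torque = F * d * sin(theta)   (moment arm = d*sin(theta))
d = 7 cm = 0.07 m
Torque = 58 * 0.07 * sin(28)
Torque = 1.906 N*m


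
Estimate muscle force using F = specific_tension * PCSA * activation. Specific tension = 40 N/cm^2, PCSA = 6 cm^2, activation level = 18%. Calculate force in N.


F = sigma * PCSA * activation
F = 40 * 6 * 0.18
F = 43.2 N


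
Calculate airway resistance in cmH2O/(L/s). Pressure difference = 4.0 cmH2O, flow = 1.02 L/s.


R = dP / flow
R = 4.0 / 1.02
R = 3.922 cmH2O/(L/s)


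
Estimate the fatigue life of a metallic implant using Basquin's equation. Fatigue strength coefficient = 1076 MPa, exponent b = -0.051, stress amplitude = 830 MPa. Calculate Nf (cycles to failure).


sigma_a = sigma_f' * (2Nf)^b
2Nf = (sigma_a/sigma_f')^(1/b)
2Nf = (830/1076)^(1/-0.051)
2Nf = 162.35815
Nf = 81.18


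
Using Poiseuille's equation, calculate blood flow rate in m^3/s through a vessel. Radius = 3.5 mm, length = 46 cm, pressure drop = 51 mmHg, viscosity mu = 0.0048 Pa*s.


Q = pi*r^4*dP / (8*mu*L)
r = 0.0035 m, L = 0.46 m
dP = 51 mmHg = 6799.422 Pa
Q = 1.8147e-04 m^3/s


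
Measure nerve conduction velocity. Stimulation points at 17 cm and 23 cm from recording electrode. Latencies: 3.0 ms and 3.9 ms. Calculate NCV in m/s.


Distance = (23 - 17) / 100 = 0.06 m
dt = (3.9 - 3.0) / 1000 = 9.0000e-04 s
NCV = dist / dt = 66.67 m/s


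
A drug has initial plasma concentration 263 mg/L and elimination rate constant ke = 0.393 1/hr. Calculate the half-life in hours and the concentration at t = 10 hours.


t_half = ln(2) / ke = 0.693147 / 0.393 = 1.764 hr
C(t) = C0 * exp(-ke*t) = 263 * exp(-0.393*10)
C(10) = 5.166 mg/L


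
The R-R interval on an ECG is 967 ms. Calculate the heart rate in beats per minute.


HR = 60 / RR_interval(s)
RR = 967 ms = 0.967 s
HR = 60 / 0.967 = 62.05 bpm


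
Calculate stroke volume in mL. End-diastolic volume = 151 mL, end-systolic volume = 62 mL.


SV = EDV - ESV
SV = 151 - 62
SV = 89 mL


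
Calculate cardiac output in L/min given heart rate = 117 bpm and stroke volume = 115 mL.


CO = HR * SV
CO = 117 * 115 / 1000
CO = 13.46 L/min


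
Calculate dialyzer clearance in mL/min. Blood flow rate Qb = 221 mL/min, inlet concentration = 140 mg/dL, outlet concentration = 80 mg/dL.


K = Qb * (Cb_in - Cb_out) / Cb_in
K = 221 * (140 - 80) / 140
K = 94.71 mL/min


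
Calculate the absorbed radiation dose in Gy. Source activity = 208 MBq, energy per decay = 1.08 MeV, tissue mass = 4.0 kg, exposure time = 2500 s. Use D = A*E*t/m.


A = 208 MBq = 2.0800e+08 Bq
E = 1.08 MeV = 1.73016e-13 J
D = A*E*t/m = 2.0800e+08*1.73016e-13*2500/4.0
D = 0.02249 Gy


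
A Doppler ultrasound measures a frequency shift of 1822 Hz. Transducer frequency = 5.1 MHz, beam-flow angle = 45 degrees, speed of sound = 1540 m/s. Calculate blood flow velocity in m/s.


v = fd * c / (2 * f0 * cos(theta))
v = 1822 * 1540 / (2 * 5.1000e+06 * cos(45))
v = 0.389 m/s


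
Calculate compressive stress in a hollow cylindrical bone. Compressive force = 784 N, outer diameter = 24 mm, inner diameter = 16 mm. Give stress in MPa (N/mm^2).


A = pi*(r_o^2 - r_i^2)
r_o = 12 mm, r_i = 8 mm
A = 251.327 mm^2
sigma = F/A = 784 / 251.327
sigma = 3.119 MPa


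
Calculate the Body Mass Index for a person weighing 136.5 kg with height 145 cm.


BMI = weight / height^2
height = 145 cm = 1.45 m
BMI = 136.5 / 1.45^2
BMI = 64.92 kg/m^2


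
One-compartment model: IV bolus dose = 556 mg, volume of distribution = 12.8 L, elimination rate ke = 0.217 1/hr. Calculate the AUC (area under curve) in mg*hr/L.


C0 = Dose/Vd = 556/12.8 = 43.4375 mg/L
AUC = C0/ke = 43.4375/0.217
AUC = 200.2 mg*hr/L


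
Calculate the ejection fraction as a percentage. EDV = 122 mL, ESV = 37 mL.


SV = EDV - ESV = 122 - 37 = 85 mL
EF = SV/EDV * 100 = 85/122 * 100
EF = 69.67%


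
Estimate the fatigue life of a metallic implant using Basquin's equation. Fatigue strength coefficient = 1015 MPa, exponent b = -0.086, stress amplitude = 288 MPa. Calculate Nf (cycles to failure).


sigma_a = sigma_f' * (2Nf)^b
2Nf = (sigma_a/sigma_f')^(1/b)
2Nf = (288/1015)^(1/-0.086)
2Nf = 2297843.3
Nf = 1.1489e+06


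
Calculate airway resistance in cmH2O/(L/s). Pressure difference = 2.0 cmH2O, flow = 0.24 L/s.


R = dP / flow
R = 2.0 / 0.24
R = 8.333 cmH2O/(L/s)


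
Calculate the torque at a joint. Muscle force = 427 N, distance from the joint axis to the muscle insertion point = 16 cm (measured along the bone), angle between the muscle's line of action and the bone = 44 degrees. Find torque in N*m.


Torque = F * d * sin(theta)   (moment arm = d*sin(theta))
d = 16 cm = 0.16 m
Torque = 427 * 0.16 * sin(44)
Torque = 47.46 N*m


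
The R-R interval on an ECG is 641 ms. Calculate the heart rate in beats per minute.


HR = 60 / RR_interval(s)
RR = 641 ms = 0.641 s
HR = 60 / 0.641 = 93.6 bpm


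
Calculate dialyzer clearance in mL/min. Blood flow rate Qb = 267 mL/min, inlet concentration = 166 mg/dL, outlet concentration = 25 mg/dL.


K = Qb * (Cb_in - Cb_out) / Cb_in
K = 267 * (166 - 25) / 166
K = 226.8 mL/min


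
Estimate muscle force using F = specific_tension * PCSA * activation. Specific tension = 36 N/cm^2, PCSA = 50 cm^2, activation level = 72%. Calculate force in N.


F = sigma * PCSA * activation
F = 36 * 50 * 0.72
F = 1296 N


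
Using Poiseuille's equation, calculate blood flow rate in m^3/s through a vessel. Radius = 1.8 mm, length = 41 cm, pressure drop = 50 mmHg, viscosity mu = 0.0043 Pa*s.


Q = pi*r^4*dP / (8*mu*L)
r = 0.0018 m, L = 0.41 m
dP = 50 mmHg = 6666.1 Pa
Q = 1.5587e-05 m^3/s


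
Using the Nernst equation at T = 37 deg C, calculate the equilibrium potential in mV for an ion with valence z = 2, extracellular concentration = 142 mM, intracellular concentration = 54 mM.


E = (RT/(zF)) * ln(C_out/C_in)
T = 37 + 273.15 = 310.15 K
E = (8.314 * 310.15 / (2 * 96485)) * ln(142/54)
E = 12.92 mV


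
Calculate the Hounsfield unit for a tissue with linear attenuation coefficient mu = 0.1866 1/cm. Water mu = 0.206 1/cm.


HU = ((mu_tissue - mu_water) / mu_water) * 1000
HU = ((0.1866 - 0.206) / 0.206) * 1000
HU = -94.17


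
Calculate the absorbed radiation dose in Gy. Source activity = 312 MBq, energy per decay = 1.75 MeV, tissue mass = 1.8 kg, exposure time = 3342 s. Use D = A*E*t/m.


A = 312 MBq = 3.1200e+08 Bq
E = 1.75 MeV = 2.8035e-13 J
D = A*E*t/m = 3.1200e+08*2.8035e-13*3342/1.8
D = 0.1624 Gy


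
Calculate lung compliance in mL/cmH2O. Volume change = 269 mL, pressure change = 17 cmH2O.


C = dV / dP
C = 269 / 17
C = 15.82 mL/cmH2O


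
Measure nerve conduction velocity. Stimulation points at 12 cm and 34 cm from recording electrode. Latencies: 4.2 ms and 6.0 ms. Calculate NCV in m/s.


Distance = (34 - 12) / 100 = 0.22 m
dt = (6.0 - 4.2) / 1000 = 0.0018 s
NCV = dist / dt = 122.2 m/s


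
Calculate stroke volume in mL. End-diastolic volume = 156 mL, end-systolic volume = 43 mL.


SV = EDV - ESV
SV = 156 - 43
SV = 113 mL


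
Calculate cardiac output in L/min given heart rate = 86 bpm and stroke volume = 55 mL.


CO = HR * SV
CO = 86 * 55 / 1000
CO = 4.73 L/min


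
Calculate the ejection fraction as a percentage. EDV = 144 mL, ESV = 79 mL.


SV = EDV - ESV = 144 - 79 = 65 mL
EF = SV/EDV * 100 = 65/144 * 100
EF = 45.14%


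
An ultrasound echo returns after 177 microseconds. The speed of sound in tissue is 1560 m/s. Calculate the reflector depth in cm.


depth = c * t / 2
t = 177 us = 1.7700e-04 s
depth = 1560 * 1.7700e-04 / 2
depth = 0.13806 m = 13.806 cm


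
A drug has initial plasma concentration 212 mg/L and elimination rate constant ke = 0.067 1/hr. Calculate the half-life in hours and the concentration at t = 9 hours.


t_half = ln(2) / ke = 0.693147 / 0.067 = 10.35 hr
C(t) = C0 * exp(-ke*t) = 212 * exp(-0.067*9)
C(9) = 116 mg/L


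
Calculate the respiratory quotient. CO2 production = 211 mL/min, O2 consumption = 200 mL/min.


RQ = VCO2 / VO2
RQ = 211 / 200
RQ = 1.055


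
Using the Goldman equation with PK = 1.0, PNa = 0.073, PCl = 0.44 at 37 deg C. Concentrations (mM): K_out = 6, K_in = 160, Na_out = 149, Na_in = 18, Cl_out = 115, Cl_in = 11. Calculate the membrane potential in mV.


Vm = (RT/F)*ln((PK*Ko + PNa*Nao + PCl*Cli)/(PK*Ki + PNa*Nai + PCl*Clo))
Numer = 21.717, Denom = 211.914
Vm = -60.88 mV


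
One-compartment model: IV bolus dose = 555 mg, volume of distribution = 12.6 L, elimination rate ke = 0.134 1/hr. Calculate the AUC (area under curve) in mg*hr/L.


C0 = Dose/Vd = 555/12.6 = 44.0476 mg/L
AUC = C0/ke = 44.0476/0.134
AUC = 328.7 mg*hr/L


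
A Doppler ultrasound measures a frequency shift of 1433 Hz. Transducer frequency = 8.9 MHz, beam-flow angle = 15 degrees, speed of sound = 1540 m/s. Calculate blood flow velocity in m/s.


v = fd * c / (2 * f0 * cos(theta))
v = 1433 * 1540 / (2 * 8.9000e+06 * cos(15))
v = 0.1284 m/s


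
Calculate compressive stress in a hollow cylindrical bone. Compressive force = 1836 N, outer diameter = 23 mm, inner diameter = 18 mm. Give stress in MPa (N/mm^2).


A = pi*(r_o^2 - r_i^2)
r_o = 11.5 mm, r_i = 9 mm
A = 161.007 mm^2
sigma = F/A = 1836 / 161.007
sigma = 11.4 MPa


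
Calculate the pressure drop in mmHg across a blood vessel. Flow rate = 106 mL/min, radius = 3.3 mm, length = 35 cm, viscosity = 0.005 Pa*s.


dP = 8*mu*L*Q / (pi*r^4)
Q = 106 mL/min = 1.76667e-06 m^3/s
dP = 66.3862 Pa = 66.3862 / 133.322 mmHg = 0.4979 mmHg


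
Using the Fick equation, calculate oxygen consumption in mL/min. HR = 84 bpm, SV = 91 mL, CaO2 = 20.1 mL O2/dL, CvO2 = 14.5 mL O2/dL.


CO = HR*SV = 84*91/1000 = 7.644 L/min
a-v O2 diff = 20.1 - 14.5 = 5.6 mL/dL
VO2 = CO * (CaO2-CvO2) * 10 dL/L
VO2 = 7.644 * 5.6 * 10
VO2 = 428.1 mL/min


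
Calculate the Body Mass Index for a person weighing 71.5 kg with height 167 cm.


BMI = weight / height^2
height = 167 cm = 1.67 m
BMI = 71.5 / 1.67^2
BMI = 25.64 kg/m^2


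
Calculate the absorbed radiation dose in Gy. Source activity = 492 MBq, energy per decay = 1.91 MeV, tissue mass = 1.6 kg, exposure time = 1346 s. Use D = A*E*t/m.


A = 492 MBq = 4.9200e+08 Bq
E = 1.91 MeV = 3.05982e-13 J
D = A*E*t/m = 4.9200e+08*3.05982e-13*1346/1.6
D = 0.1266 Gy


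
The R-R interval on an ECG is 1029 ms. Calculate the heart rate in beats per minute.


HR = 60 / RR_interval(s)
RR = 1029 ms = 1.029 s
HR = 60 / 1.029 = 58.31 bpm


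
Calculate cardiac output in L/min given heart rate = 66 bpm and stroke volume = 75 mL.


CO = HR * SV
CO = 66 * 75 / 1000
CO = 4.95 L/min


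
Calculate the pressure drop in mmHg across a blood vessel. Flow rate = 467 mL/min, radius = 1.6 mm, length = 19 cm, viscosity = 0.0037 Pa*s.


dP = 8*mu*L*Q / (pi*r^4)
Q = 467 mL/min = 7.78333e-06 m^3/s
dP = 2126.09 Pa = 2126.09 / 133.322 mmHg = 15.95 mmHg


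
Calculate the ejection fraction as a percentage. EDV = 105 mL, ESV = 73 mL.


SV = EDV - ESV = 105 - 73 = 32 mL
EF = SV/EDV * 100 = 32/105 * 100
EF = 30.48%


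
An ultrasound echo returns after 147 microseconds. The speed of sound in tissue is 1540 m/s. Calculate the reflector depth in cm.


depth = c * t / 2
t = 147 us = 1.4700e-04 s
depth = 1540 * 1.4700e-04 / 2
depth = 0.11319 m = 11.319 cm


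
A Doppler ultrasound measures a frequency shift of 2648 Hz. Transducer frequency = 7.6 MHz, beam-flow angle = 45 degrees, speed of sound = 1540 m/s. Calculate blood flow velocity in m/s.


v = fd * c / (2 * f0 * cos(theta))
v = 2648 * 1540 / (2 * 7.6000e+06 * cos(45))
v = 0.3794 m/s


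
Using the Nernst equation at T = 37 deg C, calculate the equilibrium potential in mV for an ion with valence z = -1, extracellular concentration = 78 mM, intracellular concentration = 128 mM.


E = (RT/(zF)) * ln(C_out/C_in)
T = 37 + 273.15 = 310.15 K
E = (8.314 * 310.15 / (-1 * 96485)) * ln(78/128)
E = 13.24 mV


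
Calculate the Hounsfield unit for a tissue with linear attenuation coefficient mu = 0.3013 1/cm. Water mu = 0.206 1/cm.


HU = ((mu_tissue - mu_water) / mu_water) * 1000
HU = ((0.3013 - 0.206) / 0.206) * 1000
HU = 462.6


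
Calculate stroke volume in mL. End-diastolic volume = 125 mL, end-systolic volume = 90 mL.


SV = EDV - ESV
SV = 125 - 90
SV = 35 mL


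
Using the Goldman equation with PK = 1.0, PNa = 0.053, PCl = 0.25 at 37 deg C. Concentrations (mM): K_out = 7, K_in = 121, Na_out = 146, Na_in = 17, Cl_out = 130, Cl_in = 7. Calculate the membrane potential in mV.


Vm = (RT/F)*ln((PK*Ko + PNa*Nao + PCl*Cli)/(PK*Ki + PNa*Nai + PCl*Clo))
Numer = 16.488, Denom = 154.401
Vm = -59.78 mV


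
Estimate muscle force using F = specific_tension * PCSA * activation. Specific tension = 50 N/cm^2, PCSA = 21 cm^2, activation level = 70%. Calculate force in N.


F = sigma * PCSA * activation
F = 50 * 21 * 0.7
F = 735 N


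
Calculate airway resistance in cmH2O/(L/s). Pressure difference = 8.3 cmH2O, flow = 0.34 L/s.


R = dP / flow
R = 8.3 / 0.34
R = 24.41 cmH2O/(L/s)


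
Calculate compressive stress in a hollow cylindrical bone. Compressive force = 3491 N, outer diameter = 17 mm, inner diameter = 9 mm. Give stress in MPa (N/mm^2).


A = pi*(r_o^2 - r_i^2)
r_o = 8.5 mm, r_i = 4.5 mm
A = 163.363 mm^2
sigma = F/A = 3491 / 163.363
sigma = 21.37 MPa


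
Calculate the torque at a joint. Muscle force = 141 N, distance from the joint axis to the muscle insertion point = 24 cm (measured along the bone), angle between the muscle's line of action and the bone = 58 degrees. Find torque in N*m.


Torque = F * d * sin(theta)   (moment arm = d*sin(theta))
d = 24 cm = 0.24 m
Torque = 141 * 0.24 * sin(58)
Torque = 28.7 N*m


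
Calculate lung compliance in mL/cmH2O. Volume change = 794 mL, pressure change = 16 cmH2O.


C = dV / dP
C = 794 / 16
C = 49.62 mL/cmH2O


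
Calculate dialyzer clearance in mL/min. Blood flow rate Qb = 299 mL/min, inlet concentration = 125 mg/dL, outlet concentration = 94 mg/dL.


K = Qb * (Cb_in - Cb_out) / Cb_in
K = 299 * (125 - 94) / 125
K = 74.15 mL/min


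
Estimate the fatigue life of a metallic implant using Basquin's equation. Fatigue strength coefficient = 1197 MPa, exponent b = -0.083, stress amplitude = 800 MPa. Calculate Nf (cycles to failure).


sigma_a = sigma_f' * (2Nf)^b
2Nf = (sigma_a/sigma_f')^(1/b)
2Nf = (800/1197)^(1/-0.083)
2Nf = 128.37602
Nf = 64.19


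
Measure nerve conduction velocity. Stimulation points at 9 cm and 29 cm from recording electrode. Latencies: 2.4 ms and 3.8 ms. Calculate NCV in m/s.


Distance = (29 - 9) / 100 = 0.2 m
dt = (3.8 - 2.4) / 1000 = 0.0014 s
NCV = dist / dt = 142.9 m/s


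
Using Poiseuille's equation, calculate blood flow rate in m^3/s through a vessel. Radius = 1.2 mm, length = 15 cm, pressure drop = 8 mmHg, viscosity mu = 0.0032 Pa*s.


Q = pi*r^4*dP / (8*mu*L)
r = 0.0012 m, L = 0.15 m
dP = 8 mmHg = 1066.576 Pa
Q = 1.8094e-06 m^3/s


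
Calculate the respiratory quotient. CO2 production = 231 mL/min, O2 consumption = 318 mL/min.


RQ = VCO2 / VO2
RQ = 231 / 318
RQ = 0.7264
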